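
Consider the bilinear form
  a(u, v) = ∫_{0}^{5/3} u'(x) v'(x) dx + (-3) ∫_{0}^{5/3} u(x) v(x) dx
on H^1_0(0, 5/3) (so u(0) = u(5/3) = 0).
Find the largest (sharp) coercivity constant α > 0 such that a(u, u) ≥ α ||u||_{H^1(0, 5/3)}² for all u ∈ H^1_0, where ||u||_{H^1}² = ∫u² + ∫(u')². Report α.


α = 3*(-25 + 3*π^2)/(25 + 9*π^2)

Coercivity of a(·,·) on H^1_0(0, 5/3) means a(u, u) ≥ α ||u||_{H^1}² for every u ∈ H^1_0.
The interval has length L = 5/3, and Poincaré/coercivity depend only on L. Here a(u, u) = ∫(u')² + (-3)·∫u².
Here c = -3 < 0 with |c| < (π/L)² = 9*π^2/25, so coercivity still holds. The condition a(u,u) ≥ α||u||_{H^1}² reads (1−α)∫(u')² ≥ (α−c)∫u². Any admissible α is ≤ 1 (rapidly oscillating u have ∫u²/∫(u')² → 0), and α = 1 would force 0 ≥ (1−c)∫u², impossible since c < 1; so 1−α > 0. By the sharp Poincaré inequality on H^1_0 of an interval of length L, ∫(u')² ≥ (π/L)²∫u² with equality for the first sine mode sin(π(x−x₀)/L) (x₀ the left endpoint), so the inequality holds for all u iff (1−α)(π/L)² ≥ α − c, i.e. α ≤ ((π/L)² + c)/((π/L)² + 1) = (1 + c(L/π)²)/(1 + (L/π)²). (Direct route, valid since c ≤ 0: Poincaré gives c∫u² ≥ c(L/π)²∫(u')², so a(u,u) ≥ (1 + c(L/π)²)∫(u')², while ||u||_{H^1}² ≤ (1 + (L/π)²)∫(u')²; dividing yields the same α.) With (π/L)² = 9*π^2/25 and c = -3, the largest admissible constant is α = ((π/L)² + c)/((π/L)² + 1).
Simplifying, α = 3*(-25 + 3*π^2)/(25 + 9*π^2).


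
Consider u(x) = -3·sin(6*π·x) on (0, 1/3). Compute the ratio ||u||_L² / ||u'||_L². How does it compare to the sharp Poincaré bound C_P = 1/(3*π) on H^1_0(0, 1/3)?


||u||_L² / ||u'||_L² = 1/(6*π) < C_P = 1/(3*π).

u(x) = -3·sin(6*π·x), so u'(x) = -18*π*cos(6*π*x).
Writing u(x) = A·sin(kπx/L) with A = -3 and k = 2, use ∫_0^L sin²(kπx/L) dx = L/2 and ∫_0^L cos²(kπx/L) dx = L/2.
u² = 9·sin²(6*π·x) and (u')² = 324*π^2·cos²(6*π·x), and each of sin², cos² integrates to L/2 = 1/6 over (0, 1/3).
∫_0^1/3 u² dx = 3/2, so ||u||_L² = sqrt(6)/2.
∫_0^1/3 (u')² dx = 54*π^2, so ||u'||_L² = 3*sqrt(6)*π.
Ratio ||u||_L² / ||u'||_L² = 1/(6*π).
Sharp Poincaré constant on H^1_0(0, 1/3) is C_P = L/π = 1/(3*π), achieved by sin(3*π·x).
This is the k = 2 harmonic; the ratio L/(kπ) is strictly less than C_P = L/π, consistent with the sharp inequality ||u||_L² ≤ C_P ||u'||_L².


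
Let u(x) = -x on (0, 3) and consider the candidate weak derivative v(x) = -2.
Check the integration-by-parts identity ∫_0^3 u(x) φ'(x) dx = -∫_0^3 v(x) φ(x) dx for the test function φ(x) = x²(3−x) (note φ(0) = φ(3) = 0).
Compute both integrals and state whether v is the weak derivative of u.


LHS = 27/4, RHS = 27/2. No, v is not the weak derivative of u.

u(x) = -x, classical derivative u'(x) = -1.
φ(x) = x²(3−x), so φ'(x) = 3*x*(2 - x).
Note φ(0) = φ(3) = 0, so the boundary term u·φ vanishes.
LHS = ∫_0^3 u(x) φ'(x) dx = ∫_0^3 (3*x^3 - 6*x^2) dx. Term by term:
  ∫_0^3 3*x^3 dx = 243/4;  ∫_0^3 -6*x^2 dx = -54.
Sum: 243/4 − 54 = 27/4.
So LHS = 27/4.
∫_0^3 v(x) φ(x) dx = ∫_0^3 (2*x^3 - 6*x^2) dx. Term by term:
  ∫_0^3 2*x^3 dx = 81/2;  ∫_0^3 -6*x^2 dx = -54.
Sum: 81/2 − 54 = -27/2.
So RHS = -∫_0^3 v(x) φ(x) dx = 27/2.
LHS − RHS = -27/4 ≠ 0, so the identity fails.
(For a valid weak derivative the identity must hold for EVERY test function, in particular this one. The failure shows v is NOT the weak derivative of u.)
Correct weak derivative would be u'(x) = -1.


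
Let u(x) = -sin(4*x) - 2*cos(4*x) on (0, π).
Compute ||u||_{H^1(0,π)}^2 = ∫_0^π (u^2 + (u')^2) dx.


||u||_{H^1(0,π)}^2 = 85*π/2

u'(x) = 8*sin(4*x) - 4*cos(4*x).
Expand u² and (u')² and integrate term by term on (0, π), using: for integers n ≥ 1, ∫_0^π sin²(nx) dx = ∫_0^π cos²(nx) dx = π/2; for n ≠ n', ∫_0^π sin(nx)sin(n'x) dx = ∫_0^π cos(nx)cos(n'x) dx = 0; and by product-to-sum, ∫_0^π sin(nx)cos(n'x) dx = ½∫_0^π [sin((n+n')x) + sin((n−n')x)] dx, which is 0 when n+n' is even and 2n/(n²−n'²) when n+n' is odd (it need not vanish on (0, π)).
  u² squared terms: (-1)²·∫sin(4x)² dx = 1·π/2 = π/2;  (-2)²·∫cos(4x)² dx = 4·π/2 = 2*π.
  u² cross terms: 2·(-1)·(-2)·∫sin(4x)·cos(4x) dx = 4·(0) = 0.
  So ∫_0^π u² dx = π/2 + 2*π + 0 = 5*π/2.
  (u')² squared terms: (-4)²·∫cos(4x)² dx = 16·π/2 = 8*π;  (8)²·∫sin(4x)² dx = 64·π/2 = 32*π.
  (u')² cross terms: 2·(-4)·(8)·∫cos(4x)·sin(4x) dx = -64·(0) = 0.
  So ∫_0^π (u')² dx = 8*π + 32*π + 0 = 40*π.
||u||_{H^1}^2 = (5*π/2) + (40*π) = 85*π/2.


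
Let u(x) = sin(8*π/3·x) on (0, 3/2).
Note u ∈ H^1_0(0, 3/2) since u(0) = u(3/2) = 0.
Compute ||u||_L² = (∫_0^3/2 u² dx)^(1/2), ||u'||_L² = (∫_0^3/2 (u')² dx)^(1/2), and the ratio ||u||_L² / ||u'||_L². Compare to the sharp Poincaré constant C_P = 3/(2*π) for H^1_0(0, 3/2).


||u||_L² / ||u'||_L² = 3/(8*π) < C_P = 3/(2*π).

u(x) = sin(8*π/3·x), so u'(x) = 8*π*cos(8*π*x/3)/3.
Writing u(x) = A·sin(kπx/L) with A = 1 and k = 4, use ∫_0^L sin²(kπx/L) dx = L/2 and ∫_0^L cos²(kπx/L) dx = L/2.
u² = 1·sin²(8*π/3·x) and (u')² = 64*π^2/9·cos²(8*π/3·x), and each of sin², cos² integrates to L/2 = 3/4 over (0, 3/2).
∫_0^3/2 u² dx = 3/4, so ||u||_L² = sqrt(3)/2.
∫_0^3/2 (u')² dx = 16*π^2/3, so ||u'||_L² = 4*sqrt(3)*π/3.
Ratio ||u||_L² / ||u'||_L² = 3/(8*π).
Sharp Poincaré constant on H^1_0(0, 3/2) is C_P = L/π = 3/(2*π), achieved by sin(2*π/3·x).
This is the k = 4 harmonic; the ratio L/(kπ) is strictly less than C_P = L/π, consistent with the sharp inequality ||u||_L² ≤ C_P ||u'||_L².


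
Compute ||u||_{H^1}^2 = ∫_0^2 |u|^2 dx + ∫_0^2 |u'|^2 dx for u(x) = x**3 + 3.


||u||_{H^1}^2 = 4126/35

The H^1 norm (squared) on an interval (0, L) is
  ||u||_{H^1}^2 = ∫_0^L u(x)^2 dx + ∫_0^L u'(x)^2 dx.
Compute u'(x) = 3*x**2.
Then u(x)^2 = x**6 + 6*x**3 + 9 and u'(x)^2 = 9*x**4.
Integrate each monomial from 0 to 2 using ∫_0^2 c·x^n dx = c·2^(n+1)/(n+1):
  ∫_0^2 u(x)^2 dx = ∫_0^2 (x^6 + 6*x^3 + 9) dx. Term by term:
    ∫_0^2 x^6 dx = 128/7;  ∫_0^2 6*x^3 dx = 24;  ∫_0^2 9 dx = 18.
  Sum: 128/7 + 24 + 18 = 422/7.
  ∫_0^2 u'(x)^2 dx = ∫_0^2 (9*x^4) dx. Term by term:
    ∫_0^2 9*x^4 dx = 288/5.
Adding: ||u||_{H^1}^2 = 422/7 + 288/5 = 4126/35.


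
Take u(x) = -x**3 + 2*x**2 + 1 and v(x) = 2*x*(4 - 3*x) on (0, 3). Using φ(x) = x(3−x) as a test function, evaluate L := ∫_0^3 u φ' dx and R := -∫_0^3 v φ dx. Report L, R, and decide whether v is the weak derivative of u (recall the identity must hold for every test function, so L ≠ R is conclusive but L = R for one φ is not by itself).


LHS = 189/20, RHS = 189/10. No, v is not the weak derivative of u.

u(x) = -x**3 + 2*x**2 + 1, classical derivative u'(x) = -3*x**2 + 4*x.
φ(x) = x(3−x), so φ'(x) = 3 - 2*x.
Note φ(0) = φ(3) = 0, so the boundary term u·φ vanishes.
LHS = ∫_0^3 u(x) φ'(x) dx = ∫_0^3 (2*x^4 - 7*x^3 + 6*x^2 - 2*x + 3) dx. Term by term:
  ∫_0^3 2*x^4 dx = 486/5;  ∫_0^3 -7*x^3 dx = -567/4;  ∫_0^3 6*x^2 dx = 54;
  ∫_0^3 -2*x dx = -9;  ∫_0^3 3 dx = 9.
Sum: 486/5 − 567/4 + 54 − 9 + 9 = 189/20.
So LHS = 189/20.
∫_0^3 v(x) φ(x) dx = ∫_0^3 (6*x^4 - 26*x^3 + 24*x^2) dx. Term by term:
  ∫_0^3 6*x^4 dx = 1458/5;  ∫_0^3 -26*x^3 dx = -1053/2;  ∫_0^3 24*x^2 dx = 216.
Sum: 1458/5 − 1053/2 + 216 = -189/10.
So RHS = -∫_0^3 v(x) φ(x) dx = 189/10.
LHS − RHS = -189/20 ≠ 0, so the identity fails.
(For a valid weak derivative the identity must hold for EVERY test function, in particular this one. The failure shows v is NOT the weak derivative of u.)
Correct weak derivative would be u'(x) = -3*x**2 + 4*x.


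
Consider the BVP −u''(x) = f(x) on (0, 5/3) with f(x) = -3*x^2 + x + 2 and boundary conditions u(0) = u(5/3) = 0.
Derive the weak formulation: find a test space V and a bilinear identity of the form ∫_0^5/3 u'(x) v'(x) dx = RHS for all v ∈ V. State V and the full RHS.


V = H^1_0(0, 5/3) (so v(0) = v(5/3) = 0); weak form: ∫_0^5/3 u'v' dx = ∫_0^5/3 (-3*x^2 + x + 2) v dx for all v ∈ V.

Multiply both sides by a test function v and integrate from 0 to 5/3:
  ∫_0^5/3 −u''(x) v(x) dx = ∫_0^5/3 f(x) v(x) dx.
Integrate the LHS by parts once:
  ∫_0^5/3 −u'' v dx = −[u'(x) v(x)]_0^5/3 + ∫_0^5/3 u'(x) v'(x) dx.
Thus ∫_0^5/3 u'(x) v'(x) dx = ∫_0^5/3 f(x) v(x) dx + [u'(x) v(x)]_0^5/3.
Choose V so that boundary terms are either known or forced to vanish.
u is Dirichlet: u(0) = u(5/3) = 0. Let V = H^1_0(0, 5/3); then v(0) = v(5/3) = 0, and [u' v]_0^5/3 = 0.
Weak formulation: find u (satisfying any essential BC) such that ∫_0^5/3 u'(x) v'(x) dx = ∫_0^5/3 f v dx for all v ∈ V.
Substituting f(x) = -3*x^2 + x + 2, the right-hand side is ∫_0^5/3 (-3*x^2 + x + 2) v dx.


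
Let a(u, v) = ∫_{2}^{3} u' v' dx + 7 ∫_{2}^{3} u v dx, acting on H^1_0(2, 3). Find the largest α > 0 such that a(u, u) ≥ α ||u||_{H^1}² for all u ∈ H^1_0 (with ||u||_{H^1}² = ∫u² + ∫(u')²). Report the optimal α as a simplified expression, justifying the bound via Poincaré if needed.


α = 1

Coercivity of a(·,·) on H^1_0(2, 3) means a(u, u) ≥ α ||u||_{H^1}² for every u ∈ H^1_0.
The interval has length L = 1, and Poincaré/coercivity depend only on L. Here a(u, u) = ∫(u')² + (7)·∫u².
Here c = 7 ≥ 1, so a(u,u) = ∫(u')² + c∫u² ≥ ∫(u')² + ∫u² = ||u||_{H^1}², i.e. α = 1 works. No larger α is possible: a(u,u) ≥ α||u||_{H^1}² means (1−α)∫(u')² ≥ (α−c)∫u², and for the modes u_n = sin(nπ(x−x₀)/L) (x₀ the left endpoint) one has ∫u_n²/∫(u_n')² = (L/(nπ))² → 0, so a(u_n,u_n)/||u_n||_{H^1}² → 1. Hence the optimal constant is α = 1.
Therefore α = 1.


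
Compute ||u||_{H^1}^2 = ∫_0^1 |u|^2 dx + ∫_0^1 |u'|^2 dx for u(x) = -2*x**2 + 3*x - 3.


||u||_{H^1}^2 = 107/15

The H^1 norm (squared) on an interval (0, L) is
  ||u||_{H^1}^2 = ∫_0^L u(x)^2 dx + ∫_0^L u'(x)^2 dx.
Compute u'(x) = 3 - 4*x.
Then u(x)^2 = 4*x**4 - 12*x**3 + 21*x**2 - 18*x + 9 and u'(x)^2 = 16*x**2 - 24*x + 9.
Integrate each monomial from 0 to 1 using ∫_0^1 c·x^n dx = c·1^(n+1)/(n+1):
  ∫_0^1 u(x)^2 dx = ∫_0^1 (4*x^4 - 12*x^3 + 21*x^2 - 18*x + 9) dx. Term by term:
    ∫_0^1 4*x^4 dx = 4/5;  ∫_0^1 -12*x^3 dx = -3;  ∫_0^1 21*x^2 dx = 7;
    ∫_0^1 -18*x dx = -9;  ∫_0^1 9 dx = 9.
  Sum: 4/5 − 3 + 7 − 9 + 9 = 24/5.
  ∫_0^1 u'(x)^2 dx = ∫_0^1 (16*x^2 - 24*x + 9) dx. Term by term:
    ∫_0^1 16*x^2 dx = 16/3;  ∫_0^1 -24*x dx = -12;  ∫_0^1 9 dx = 9.
  Sum: 16/3 − 12 + 9 = 7/3.
Adding: ||u||_{H^1}^2 = 24/5 + 7/3 = 107/15.


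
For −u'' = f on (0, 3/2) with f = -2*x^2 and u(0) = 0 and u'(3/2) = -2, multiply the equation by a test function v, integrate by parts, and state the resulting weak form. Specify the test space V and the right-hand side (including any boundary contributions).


V = {v ∈ H^1(0, 3/2) : v(0) = 0} (test functions vanish at x = 0 where u is specified); weak form: ∫_0^3/2 u'v' dx = ∫_0^3/2 (-2*x^2) v dx − 2·v(3/2) for all v ∈ V.

Multiply both sides by a test function v and integrate from 0 to 3/2:
  ∫_0^3/2 −u''(x) v(x) dx = ∫_0^3/2 f(x) v(x) dx.
Integrate the LHS by parts once:
  ∫_0^3/2 −u'' v dx = −[u'(x) v(x)]_0^3/2 + ∫_0^3/2 u'(x) v'(x) dx.
Thus ∫_0^3/2 u'(x) v'(x) dx = ∫_0^3/2 f(x) v(x) dx + [u'(x) v(x)]_0^3/2.
Choose V so that boundary terms are either known or forced to vanish.
Mixed BC: u(0) = 0 (Dirichlet) and u'(3/2) = -2 (Neumann). Define V = {v ∈ H^1(0, 3/2) : v(0) = 0}. Then [u' v]_0^3/2 = u'(3/2)·v(3/2) − u'(0)·0 = − 2·v(3/2).
Weak formulation: find u (satisfying any essential BC) such that ∫_0^3/2 u'(x) v'(x) dx = ∫_0^3/2 f v dx − 2·v(3/2) for all v ∈ V (Dirichlet at 0 absorbed into V; Neumann datum at x = 3/2 contributes the boundary term).
Substituting f(x) = -2*x^2, the right-hand side is ∫_0^3/2 (-2*x^2) v dx − 2·v(3/2).


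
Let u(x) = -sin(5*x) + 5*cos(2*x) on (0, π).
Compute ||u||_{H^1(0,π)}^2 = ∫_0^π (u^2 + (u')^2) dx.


||u||_{H^1(0,π)}^2 = -500/21 + 151*π/2

u'(x) = -10*sin(2*x) - 5*cos(5*x).
Expand u² and (u')² and integrate term by term on (0, π), using: for integers n ≥ 1, ∫_0^π sin²(nx) dx = ∫_0^π cos²(nx) dx = π/2; for n ≠ n', ∫_0^π sin(nx)sin(n'x) dx = ∫_0^π cos(nx)cos(n'x) dx = 0; and by product-to-sum, ∫_0^π sin(nx)cos(n'x) dx = ½∫_0^π [sin((n+n')x) + sin((n−n')x)] dx, which is 0 when n+n' is even and 2n/(n²−n'²) when n+n' is odd (it need not vanish on (0, π)).
  u² squared terms: (-1)²·∫sin(5x)² dx = 1·π/2 = π/2;  (5)²·∫cos(2x)² dx = 25·π/2 = 25*π/2.
  u² cross terms: 2·(-1)·(5)·∫sin(5x)·cos(2x) dx = -10·(10/21) = -100/21.
  So ∫_0^π u² dx = π/2 + 25*π/2 − 100/21 = -100/21 + 13*π.
  (u')² squared terms: (-10)²·∫sin(2x)² dx = 100·π/2 = 50*π;  (-5)²·∫cos(5x)² dx = 25·π/2 = 25*π/2.
  (u')² cross terms: 2·(-10)·(-5)·∫sin(2x)·cos(5x) dx = 100·(-4/21) = -400/21.
  So ∫_0^π (u')² dx = 50*π + 25*π/2 − 400/21 = -400/21 + 125*π/2.
||u||_{H^1}^2 = (-100/21 + 13*π) + (-400/21 + 125*π/2) = -500/21 + 151*π/2.


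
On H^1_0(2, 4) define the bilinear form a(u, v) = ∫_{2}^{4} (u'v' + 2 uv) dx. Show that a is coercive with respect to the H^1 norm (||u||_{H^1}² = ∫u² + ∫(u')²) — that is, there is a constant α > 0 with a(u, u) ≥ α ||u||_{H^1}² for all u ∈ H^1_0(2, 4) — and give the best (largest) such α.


α = 1

Coercivity of a(·,·) on H^1_0(2, 4) means a(u, u) ≥ α ||u||_{H^1}² for every u ∈ H^1_0.
The interval has length L = 2, and Poincaré/coercivity depend only on L. Here a(u, u) = ∫(u')² + (2)·∫u².
Here c = 2 ≥ 1, so a(u,u) = ∫(u')² + c∫u² ≥ ∫(u')² + ∫u² = ||u||_{H^1}², i.e. α = 1 works. No larger α is possible: a(u,u) ≥ α||u||_{H^1}² means (1−α)∫(u')² ≥ (α−c)∫u², and for the modes u_n = sin(nπ(x−x₀)/L) (x₀ the left endpoint) one has ∫u_n²/∫(u_n')² = (L/(nπ))² → 0, so a(u_n,u_n)/||u_n||_{H^1}² → 1. Hence the optimal constant is α = 1.
Therefore α = 1.


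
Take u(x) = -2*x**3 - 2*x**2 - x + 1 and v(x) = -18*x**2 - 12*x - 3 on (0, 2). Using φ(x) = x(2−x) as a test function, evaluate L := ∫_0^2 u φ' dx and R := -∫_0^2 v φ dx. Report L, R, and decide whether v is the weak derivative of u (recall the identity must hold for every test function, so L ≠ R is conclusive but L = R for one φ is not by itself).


LHS = 244/15, RHS = 244/5. No, v is not the weak derivative of u.

u(x) = -2*x**3 - 2*x**2 - x + 1, classical derivative u'(x) = -6*x**2 - 4*x - 1.
φ(x) = x(2−x), so φ'(x) = 2 - 2*x.
Note φ(0) = φ(2) = 0, so the boundary term u·φ vanishes.
LHS = ∫_0^2 u(x) φ'(x) dx = ∫_0^2 (4*x^4 - 2*x^2 - 4*x + 2) dx. Term by term:
  ∫_0^2 4*x^4 dx = 128/5;  ∫_0^2 -2*x^2 dx = -16/3;  ∫_0^2 -4*x dx = -8;
  ∫_0^2 2 dx = 4.
Sum: 128/5 − 16/3 − 8 + 4 = 244/15.
So LHS = 244/15.
∫_0^2 v(x) φ(x) dx = ∫_0^2 (18*x^4 - 24*x^3 - 21*x^2 - 6*x) dx. Term by term:
  ∫_0^2 18*x^4 dx = 576/5;  ∫_0^2 -24*x^3 dx = -96;  ∫_0^2 -21*x^2 dx = -56;
  ∫_0^2 -6*x dx = -12.
Sum: 576/5 − 96 − 56 − 12 = -244/5.
So RHS = -∫_0^2 v(x) φ(x) dx = 244/5.
LHS − RHS = -488/15 ≠ 0, so the identity fails.
(For a valid weak derivative the identity must hold for EVERY test function, in particular this one. The failure shows v is NOT the weak derivative of u.)
Correct weak derivative would be u'(x) = -6*x**2 - 4*x - 1.


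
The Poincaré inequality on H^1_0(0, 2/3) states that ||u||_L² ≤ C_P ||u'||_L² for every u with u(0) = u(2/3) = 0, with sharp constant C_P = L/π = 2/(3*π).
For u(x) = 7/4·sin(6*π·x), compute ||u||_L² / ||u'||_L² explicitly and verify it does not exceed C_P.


||u||_L² / ||u'||_L² = 1/(6*π) < C_P = 2/(3*π).

u(x) = 7/4·sin(6*π·x), so u'(x) = 21*π*cos(6*π*x)/2.
Writing u(x) = A·sin(kπx/L) with A = 7/4 and k = 4, use ∫_0^L sin²(kπx/L) dx = L/2 and ∫_0^L cos²(kπx/L) dx = L/2.
u² = 49/16·sin²(6*π·x) and (u')² = 441*π^2/4·cos²(6*π·x), and each of sin², cos² integrates to L/2 = 1/3 over (0, 2/3).
∫_0^2/3 u² dx = 49/48, so ||u||_L² = 7*sqrt(3)/12.
∫_0^2/3 (u')² dx = 147*π^2/4, so ||u'||_L² = 7*sqrt(3)*π/2.
Ratio ||u||_L² / ||u'||_L² = 1/(6*π).
Sharp Poincaré constant on H^1_0(0, 2/3) is C_P = L/π = 2/(3*π), achieved by sin(3*π/2·x).
This is the k = 4 harmonic; the ratio L/(kπ) is strictly less than C_P = L/π, consistent with the sharp inequality ||u||_L² ≤ C_P ||u'||_L².


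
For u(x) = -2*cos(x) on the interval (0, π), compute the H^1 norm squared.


||u||_{H^1(0,π)}^2 = 4*π

u'(x) = 2*sin(x).
Expand u² and (u')² and integrate term by term on (0, π), using: for integers n ≥ 1, ∫_0^π sin²(nx) dx = ∫_0^π cos²(nx) dx = π/2; for n ≠ n', ∫_0^π sin(nx)sin(n'x) dx = ∫_0^π cos(nx)cos(n'x) dx = 0; and by product-to-sum, ∫_0^π sin(nx)cos(n'x) dx = ½∫_0^π [sin((n+n')x) + sin((n−n')x)] dx, which is 0 when n+n' is even and 2n/(n²−n'²) when n+n' is odd (it need not vanish on (0, π)).
  u² squared terms: (-2)²·∫cos(x)² dx = 4·π/2 = 2*π.
  So ∫_0^π u² dx = 2*π.
  (u')² squared terms: (2)²·∫sin(x)² dx = 4·π/2 = 2*π.
  So ∫_0^π (u')² dx = 2*π.
||u||_{H^1}^2 = (2*π) + (2*π) = 4*π.


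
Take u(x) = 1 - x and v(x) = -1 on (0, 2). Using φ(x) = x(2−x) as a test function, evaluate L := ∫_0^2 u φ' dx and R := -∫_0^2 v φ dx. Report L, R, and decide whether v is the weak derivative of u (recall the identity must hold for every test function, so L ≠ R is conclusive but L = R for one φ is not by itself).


LHS = 4/3, RHS = 4/3. Yes, v = u' weakly.

u(x) = 1 - x, classical derivative u'(x) = -1.
φ(x) = x(2−x), so φ'(x) = 2 - 2*x.
Note φ(0) = φ(2) = 0, so the boundary term u·φ vanishes.
LHS = ∫_0^2 u(x) φ'(x) dx = ∫_0^2 (2*x^2 - 4*x + 2) dx. Term by term:
  ∫_0^2 2*x^2 dx = 16/3;  ∫_0^2 -4*x dx = -8;  ∫_0^2 2 dx = 4.
Sum: 16/3 − 8 + 4 = 4/3.
So LHS = 4/3.
∫_0^2 v(x) φ(x) dx = ∫_0^2 (x^2 - 2*x) dx. Term by term:
  ∫_0^2 x^2 dx = 8/3;  ∫_0^2 -2*x dx = -4.
Sum: 8/3 − 4 = -4/3.
So RHS = -∫_0^2 v(x) φ(x) dx = 4/3.
LHS = RHS, so the identity holds for this test φ.
Moreover u is smooth here and v(x) = u'(x) = -1 pointwise, so the identity holds for every test function. Hence v is the weak derivative of u.


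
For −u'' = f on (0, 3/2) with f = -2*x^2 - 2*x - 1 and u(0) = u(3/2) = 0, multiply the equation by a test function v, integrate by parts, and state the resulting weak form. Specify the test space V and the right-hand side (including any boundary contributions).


V = H^1_0(0, 3/2) (so v(0) = v(3/2) = 0); weak form: ∫_0^3/2 u'v' dx = ∫_0^3/2 (-2*x^2 - 2*x - 1) v dx for all v ∈ V.

Multiply both sides by a test function v and integrate from 0 to 3/2:
  ∫_0^3/2 −u''(x) v(x) dx = ∫_0^3/2 f(x) v(x) dx.
Integrate the LHS by parts once:
  ∫_0^3/2 −u'' v dx = −[u'(x) v(x)]_0^3/2 + ∫_0^3/2 u'(x) v'(x) dx.
Thus ∫_0^3/2 u'(x) v'(x) dx = ∫_0^3/2 f(x) v(x) dx + [u'(x) v(x)]_0^3/2.
Choose V so that boundary terms are either known or forced to vanish.
u is Dirichlet: u(0) = u(3/2) = 0. Let V = H^1_0(0, 3/2); then v(0) = v(3/2) = 0, and [u' v]_0^3/2 = 0.
Weak formulation: find u (satisfying any essential BC) such that ∫_0^3/2 u'(x) v'(x) dx = ∫_0^3/2 f v dx for all v ∈ V.
Substituting f(x) = -2*x^2 - 2*x - 1, the right-hand side is ∫_0^3/2 (-2*x^2 - 2*x - 1) v dx.


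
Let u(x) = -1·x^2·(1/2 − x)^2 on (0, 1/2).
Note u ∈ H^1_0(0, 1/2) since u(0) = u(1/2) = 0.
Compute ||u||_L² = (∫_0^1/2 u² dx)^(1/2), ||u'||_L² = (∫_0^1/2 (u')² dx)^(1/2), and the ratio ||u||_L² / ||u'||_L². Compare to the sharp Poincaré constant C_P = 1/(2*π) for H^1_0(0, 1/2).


||u||_L² / ||u'||_L² = sqrt(3)/12 < C_P = 1/(2*π).

u(x) = -1·x^2·(1/2 − x)^2, so u'(x) = x*(-8*x^2 + 6*x - 1)/2.
u(x) = -1·x^2·(1/2 − x)^2 vanishes at x = 0 and x = 1/2, so u ∈ H^1_0(0, 1/2). Differentiate via the product rule and integrate the resulting polynomials term by term.
  ∫_0^1/2 u² dx = ∫_0^1/2 (x^8 - 2*x^7 + 3*x^6/2 - x^5/2 + x^4/16) dx. Term by term:
    ∫_0^1/2 x^8 dx = 1/4608;  ∫_0^1/2 -2*x^7 dx = -1/1024;  ∫_0^1/2 3*x^6/2 dx = 3/1792;
    ∫_0^1/2 -x^5/2 dx = -1/768;  ∫_0^1/2 x^4/16 dx = 1/2560.
  Sum: 1/4608 − 1/1024 + 3/1792 − 1/768 + 1/2560 = 1/322560.
  ∫_0^1/2 (u')² dx = ∫_0^1/2 (16*x^6 - 24*x^5 + 13*x^4 - 3*x^3 + x^2/4) dx. Term by term:
    ∫_0^1/2 16*x^6 dx = 1/56;  ∫_0^1/2 -24*x^5 dx = -1/16;  ∫_0^1/2 13*x^4 dx = 13/160;
    ∫_0^1/2 -3*x^3 dx = -3/64;  ∫_0^1/2 x^2/4 dx = 1/96.
  Sum: 1/56 − 1/16 + 13/160 − 3/64 + 1/96 = 1/6720.
∫_0^1/2 u² dx = 1/322560, so ||u||_L² = sqrt(35)/3360.
∫_0^1/2 (u')² dx = 1/6720, so ||u'||_L² = sqrt(105)/840.
Ratio ||u||_L² / ||u'||_L² = sqrt(3)/12.
Sharp Poincaré constant on H^1_0(0, 1/2) is C_P = L/π = 1/(2*π), achieved by sin(2*π·x).
A polynomial bump cannot attain the sharp Poincaré constant (only the first sine eigenfunction does), so the ratio is strictly less than C_P, consistent with ||u||_L² ≤ C_P ||u'||_L².


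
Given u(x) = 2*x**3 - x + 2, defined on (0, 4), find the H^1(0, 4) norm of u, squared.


||u||_{H^1}^2 = 1699028/105

The H^1 norm (squared) on an interval (0, L) is
  ||u||_{H^1}^2 = ∫_0^L u(x)^2 dx + ∫_0^L u'(x)^2 dx.
Compute u'(x) = 6*x**2 - 1.
Then u(x)^2 = 4*x**6 - 4*x**4 + 8*x**3 + x**2 - 4*x + 4 and u'(x)^2 = 36*x**4 - 12*x**2 + 1.
Integrate each monomial from 0 to 4 using ∫_0^4 c·x^n dx = c·4^(n+1)/(n+1):
  ∫_0^4 u(x)^2 dx = ∫_0^4 (4*x^6 - 4*x^4 + 8*x^3 + x^2 - 4*x + 4) dx. Term by term:
    ∫_0^4 4*x^6 dx = 65536/7;  ∫_0^4 -4*x^4 dx = -4096/5;  ∫_0^4 8*x^3 dx = 512;
    ∫_0^4 x^2 dx = 64/3;  ∫_0^4 -4*x dx = -32;  ∫_0^4 4 dx = 16.
  Sum: 65536/7 − 4096/5 + 512 + 64/3 − 32 + 16 = 951344/105.
  ∫_0^4 u'(x)^2 dx = ∫_0^4 (36*x^4 - 12*x^2 + 1) dx. Term by term:
    ∫_0^4 36*x^4 dx = 36864/5;  ∫_0^4 -12*x^2 dx = -256;  ∫_0^4 1 dx = 4.
  Sum: 36864/5 − 256 + 4 = 35604/5.
Adding: ||u||_{H^1}^2 = 951344/105 + 35604/5 = 1699028/105.


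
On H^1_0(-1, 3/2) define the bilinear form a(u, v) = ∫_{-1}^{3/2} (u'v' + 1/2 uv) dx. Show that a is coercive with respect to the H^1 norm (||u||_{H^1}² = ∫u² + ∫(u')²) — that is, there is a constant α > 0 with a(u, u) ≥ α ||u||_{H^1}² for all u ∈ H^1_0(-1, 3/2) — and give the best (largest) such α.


α = (25 + 8*π^2)/(2*(25 + 4*π^2))

Coercivity of a(·,·) on H^1_0(-1, 3/2) means a(u, u) ≥ α ||u||_{H^1}² for every u ∈ H^1_0.
The interval has length L = 5/2, and Poincaré/coercivity depend only on L. Here a(u, u) = ∫(u')² + (1/2)·∫u².
Here 0 < c = 1/2 < 1. The condition a(u,u) ≥ α||u||_{H^1}² reads (1−α)∫(u')² ≥ (α−c)∫u². Any admissible α is ≤ 1 (rapidly oscillating u have ∫u²/∫(u')² → 0), and α = 1 would force 0 ≥ (1−c)∫u², impossible since c < 1; so 1−α > 0. By the sharp Poincaré inequality on H^1_0 of an interval of length L, ∫(u')² ≥ (π/L)²∫u² with equality for the first sine mode sin(π(x−x₀)/L) (x₀ the left endpoint), so the inequality holds for all u iff (1−α)(π/L)² ≥ α − c, i.e. α ≤ ((π/L)² + c)/((π/L)² + 1) = (1 + c(L/π)²)/(1 + (L/π)²). With (π/L)² = 4*π^2/25 and c = 1/2, the largest admissible constant is α = ((π/L)² + c)/((π/L)² + 1).
Simplifying, α = (25 + 8*π^2)/(2*(25 + 4*π^2)).


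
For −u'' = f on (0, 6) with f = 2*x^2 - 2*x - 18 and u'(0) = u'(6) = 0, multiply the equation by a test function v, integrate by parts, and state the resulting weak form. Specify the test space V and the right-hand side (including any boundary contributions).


V = H^1(0, 6) (no boundary constraint on v; u is determined up to an additive constant); weak form: ∫_0^6 u'v' dx = ∫_0^6 (2*x^2 - 2*x - 18) v dx for all v ∈ V.

Multiply both sides by a test function v and integrate from 0 to 6:
  ∫_0^6 −u''(x) v(x) dx = ∫_0^6 f(x) v(x) dx.
Integrate the LHS by parts once:
  ∫_0^6 −u'' v dx = −[u'(x) v(x)]_0^6 + ∫_0^6 u'(x) v'(x) dx.
Thus ∫_0^6 u'(x) v'(x) dx = ∫_0^6 f(x) v(x) dx + [u'(x) v(x)]_0^6.
Choose V so that boundary terms are either known or forced to vanish.
u has homogeneous Neumann: u'(0) = u'(6) = 0. So [u' v]_0^6 = 0·v(6) − 0·v(0) = 0 for any v; take V = H^1(0, 6).
Weak formulation: find u (satisfying any essential BC) such that ∫_0^6 u'(x) v'(x) dx = ∫_0^6 f v dx for all v ∈ V (homogeneous Neumann, so boundary terms vanish).
Substituting f(x) = 2*x^2 - 2*x - 18, the right-hand side is ∫_0^6 (2*x^2 - 2*x - 18) v dx.
Compatibility check (pure Neumann): taking v ≡ 1 ∈ V gives 0 = ∫_0^6 f dx + (0) − (0), i.e. ∫_0^6 f dx must equal u'(0) − u'(6) = 0. Indeed ∫_0^6 (2*x^2 - 2*x - 18) dx = 0, so the data are compatible. The solution is then unique only up to an additive constant (fix it e.g. by requiring ∫_0^6 u dx = 0).


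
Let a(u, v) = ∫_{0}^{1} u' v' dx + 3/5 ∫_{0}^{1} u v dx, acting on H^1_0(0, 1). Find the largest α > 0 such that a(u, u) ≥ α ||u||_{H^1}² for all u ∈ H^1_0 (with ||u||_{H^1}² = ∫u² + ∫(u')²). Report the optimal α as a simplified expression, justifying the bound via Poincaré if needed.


α = (3/5 + π^2)/(1 + π^2)

Coercivity of a(·,·) on H^1_0(0, 1) means a(u, u) ≥ α ||u||_{H^1}² for every u ∈ H^1_0.
The interval has length L = 1, and Poincaré/coercivity depend only on L. Here a(u, u) = ∫(u')² + (3/5)·∫u².
Here 0 < c = 3/5 < 1. The condition a(u,u) ≥ α||u||_{H^1}² reads (1−α)∫(u')² ≥ (α−c)∫u². Any admissible α is ≤ 1 (rapidly oscillating u have ∫u²/∫(u')² → 0), and α = 1 would force 0 ≥ (1−c)∫u², impossible since c < 1; so 1−α > 0. By the sharp Poincaré inequality on H^1_0 of an interval of length L, ∫(u')² ≥ (π/L)²∫u² with equality for the first sine mode sin(π(x−x₀)/L) (x₀ the left endpoint), so the inequality holds for all u iff (1−α)(π/L)² ≥ α − c, i.e. α ≤ ((π/L)² + c)/((π/L)² + 1) = (1 + c(L/π)²)/(1 + (L/π)²). With (π/L)² = π^2 and c = 3/5, the largest admissible constant is α = ((π/L)² + c)/((π/L)² + 1).
Simplifying, α = (3/5 + π^2)/(1 + π^2).


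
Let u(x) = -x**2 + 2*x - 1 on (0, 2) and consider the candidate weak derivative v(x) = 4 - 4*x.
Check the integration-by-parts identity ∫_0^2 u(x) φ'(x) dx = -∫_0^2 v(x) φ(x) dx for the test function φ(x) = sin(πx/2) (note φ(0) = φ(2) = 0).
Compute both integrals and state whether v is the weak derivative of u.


LHS = 0, RHS = 0. No, v is not the weak derivative of u.

u(x) = -x**2 + 2*x - 1, classical derivative u'(x) = 2 - 2*x.
φ(x) = sin(πx/2), so φ'(x) = π*cos(π*x/2)/2.
Note φ(0) = φ(2) = 0, so the boundary term u·φ vanishes.
LHS = ∫_0^2 u(x) φ'(x) dx = ∫_0^2 (-π*x^2*cos(π*x/2)/2 + π*x*cos(π*x/2) - π*cos(π*x/2)/2) dx. Term by term:
  ∫_0^2 -π*cos(π*x/2)/2 dx = 0;  ∫_0^2 π*x*cos(π*x/2) dx = -8/π;  ∫_0^2 -π*x^2*cos(π*x/2)/2 dx = 8/π.
Sum: 0 − 8/π + 8/π = 0.
So LHS = 0.
∫_0^2 v(x) φ(x) dx = ∫_0^2 (-4*x*sin(π*x/2) + 4*sin(π*x/2)) dx. Term by term:
  ∫_0^2 4*sin(π*x/2) dx = 16/π;  ∫_0^2 -4*x*sin(π*x/2) dx = -16/π.
Sum: 16/π − 16/π = 0.
So RHS = -∫_0^2 v(x) φ(x) dx = 0.
LHS = RHS, so the identity holds for this particular φ. But this is necessary, not sufficient: a weak derivative must satisfy the identity for EVERY test function in C_c^∞(0, 2).
Here u is smooth, so its weak derivative equals its classical derivative u'(x) = 2 - 2*x. Since v(x) = 4 - 4*x ≠ u'(x), v is NOT the weak derivative of u — the agreement for this single φ is a coincidence (the difference v − u' happens to be L²-orthogonal to this φ).


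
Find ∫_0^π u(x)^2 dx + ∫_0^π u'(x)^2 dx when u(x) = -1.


||u||_{H^1(0,π)}^2 = π

u'(x) = 0.
Expand u² and (u')² and integrate term by term on (0, π), using: for integers n ≥ 1, ∫_0^π sin²(nx) dx = ∫_0^π cos²(nx) dx = π/2; for n ≠ n', ∫_0^π sin(nx)sin(n'x) dx = ∫_0^π cos(nx)cos(n'x) dx = 0; and by product-to-sum, ∫_0^π sin(nx)cos(n'x) dx = ½∫_0^π [sin((n+n')x) + sin((n−n')x)] dx, which is 0 when n+n' is even and 2n/(n²−n'²) when n+n' is odd (it need not vanish on (0, π)). For the constant mode: ∫_0^π 1 dx = π, ∫_0^π cos(nx) dx = 0, ∫_0^π sin(nx) dx = (1−(−1)^n)/n.
  u² squared terms: (-1)²·∫1 dx = 1·π = π.
  So ∫_0^π u² dx = π.
  u' ≡ 0, so ∫_0^π (u')² dx = 0.
||u||_{H^1}^2 = (π) + (0) = π.


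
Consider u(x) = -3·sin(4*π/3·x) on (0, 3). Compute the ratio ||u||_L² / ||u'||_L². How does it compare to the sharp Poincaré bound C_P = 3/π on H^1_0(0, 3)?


||u||_L² / ||u'||_L² = 3/(4*π) < C_P = 3/π.

u(x) = -3·sin(4*π/3·x), so u'(x) = -4*π*cos(4*π*x/3).
Writing u(x) = A·sin(kπx/L) with A = -3 and k = 4, use ∫_0^L sin²(kπx/L) dx = L/2 and ∫_0^L cos²(kπx/L) dx = L/2.
u² = 9·sin²(4*π/3·x) and (u')² = 16*π^2·cos²(4*π/3·x), and each of sin², cos² integrates to L/2 = 3/2 over (0, 3).
∫_0^3 u² dx = 27/2, so ||u||_L² = 3*sqrt(6)/2.
∫_0^3 (u')² dx = 24*π^2, so ||u'||_L² = 2*sqrt(6)*π.
Ratio ||u||_L² / ||u'||_L² = 3/(4*π).
Sharp Poincaré constant on H^1_0(0, 3) is C_P = L/π = 3/π, achieved by sin(π/3·x).
This is the k = 4 harmonic; the ratio L/(kπ) is strictly less than C_P = L/π, consistent with the sharp inequality ||u||_L² ≤ C_P ||u'||_L².


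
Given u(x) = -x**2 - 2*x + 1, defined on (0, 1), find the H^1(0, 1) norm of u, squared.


||u||_{H^1}^2 = 51/5

The H^1 norm (squared) on an interval (0, L) is
  ||u||_{H^1}^2 = ∫_0^L u(x)^2 dx + ∫_0^L u'(x)^2 dx.
Compute u'(x) = -2*x - 2.
Then u(x)^2 = x**4 + 4*x**3 + 2*x**2 - 4*x + 1 and u'(x)^2 = 4*x**2 + 8*x + 4.
Integrate each monomial from 0 to 1 using ∫_0^1 c·x^n dx = c·1^(n+1)/(n+1):
  ∫_0^1 u(x)^2 dx = ∫_0^1 (x^4 + 4*x^3 + 2*x^2 - 4*x + 1) dx. Term by term:
    ∫_0^1 x^4 dx = 1/5;  ∫_0^1 4*x^3 dx = 1;  ∫_0^1 2*x^2 dx = 2/3;
    ∫_0^1 -4*x dx = -2;  ∫_0^1 1 dx = 1.
  Sum: 1/5 + 1 + 2/3 − 2 + 1 = 13/15.
  ∫_0^1 u'(x)^2 dx = ∫_0^1 (4*x^2 + 8*x + 4) dx. Term by term:
    ∫_0^1 4*x^2 dx = 4/3;  ∫_0^1 8*x dx = 4;  ∫_0^1 4 dx = 4.
  Sum: 4/3 + 4 + 4 = 28/3.
Adding: ||u||_{H^1}^2 = 13/15 + 28/3 = 51/5.


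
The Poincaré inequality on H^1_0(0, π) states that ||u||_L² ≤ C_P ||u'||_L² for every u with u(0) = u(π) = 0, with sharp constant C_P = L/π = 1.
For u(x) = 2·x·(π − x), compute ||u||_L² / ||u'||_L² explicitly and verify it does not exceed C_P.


||u||_L² / ||u'||_L² = sqrt(10)*π/10 < C_P = 1.

u(x) = 2·x·(π − x), so u'(x) = -4*x + 2*π.
u(x) = 2·x·(π − x) vanishes at x = 0 and x = π, so u ∈ H^1_0(0, π). Differentiate via the product rule and integrate the resulting polynomials term by term.
  ∫_0^π u² dx = ∫_0^π (4*x^4 - 8*π*x^3 + 4*π^2*x^2) dx. Term by term:
    ∫_0^π 4*x^4 dx = 4*π^5/5;  ∫_0^π -8*π*x^3 dx = -2*π^5;  ∫_0^π 4*π^2*x^2 dx = 4*π^5/3.
  Sum: 4*π^5/5 − 2*π^5 + 4*π^5/3 = 2*π^5/15.
  ∫_0^π (u')² dx = ∫_0^π (16*x^2 - 16*π*x + 4*π^2) dx. Term by term:
    ∫_0^π 16*x^2 dx = 16*π^3/3;  ∫_0^π -16*π*x dx = -8*π^3;  ∫_0^π 4*π^2 dx = 4*π^3.
  Sum: 16*π^3/3 − 8*π^3 + 4*π^3 = 4*π^3/3.
∫_0^π u² dx = 2*π^5/15, so ||u||_L² = sqrt(30)*π^(5/2)/15.
∫_0^π (u')² dx = 4*π^3/3, so ||u'||_L² = 2*sqrt(3)*π^(3/2)/3.
Ratio ||u||_L² / ||u'||_L² = sqrt(10)*π/10.
Sharp Poincaré constant on H^1_0(0, π) is C_P = L/π = 1, achieved by sin(x).
A polynomial bump cannot attain the sharp Poincaré constant (only the first sine eigenfunction does), so the ratio is strictly less than C_P, consistent with ||u||_L² ≤ C_P ||u'||_L².


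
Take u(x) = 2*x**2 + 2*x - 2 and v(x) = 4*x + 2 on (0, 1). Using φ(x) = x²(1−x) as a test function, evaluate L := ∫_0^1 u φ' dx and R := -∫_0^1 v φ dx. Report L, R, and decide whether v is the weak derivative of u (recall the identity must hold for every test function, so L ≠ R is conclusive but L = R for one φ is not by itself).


LHS = -11/30, RHS = -11/30. Yes, v = u' weakly.

u(x) = 2*x**2 + 2*x - 2, classical derivative u'(x) = 4*x + 2.
φ(x) = x²(1−x), so φ'(x) = x*(2 - 3*x).
Note φ(0) = φ(1) = 0, so the boundary term u·φ vanishes.
LHS = ∫_0^1 u(x) φ'(x) dx = ∫_0^1 (-6*x^4 - 2*x^3 + 10*x^2 - 4*x) dx. Term by term:
  ∫_0^1 -6*x^4 dx = -6/5;  ∫_0^1 -2*x^3 dx = -1/2;  ∫_0^1 10*x^2 dx = 10/3;
  ∫_0^1 -4*x dx = -2.
Sum: -6/5 − 1/2 + 10/3 − 2 = -11/30.
So LHS = -11/30.
∫_0^1 v(x) φ(x) dx = ∫_0^1 (-4*x^4 + 2*x^3 + 2*x^2) dx. Term by term:
  ∫_0^1 -4*x^4 dx = -4/5;  ∫_0^1 2*x^3 dx = 1/2;  ∫_0^1 2*x^2 dx = 2/3.
Sum: -4/5 + 1/2 + 2/3 = 11/30.
So RHS = -∫_0^1 v(x) φ(x) dx = -11/30.
LHS = RHS, so the identity holds for this test φ.
Moreover u is smooth here and v(x) = u'(x) = 4*x + 2 pointwise, so the identity holds for every test function. Hence v is the weak derivative of u.


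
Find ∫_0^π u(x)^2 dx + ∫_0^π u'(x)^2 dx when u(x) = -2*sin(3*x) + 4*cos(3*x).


||u||_{H^1(0,π)}^2 = 100*π

u'(x) = -12*sin(3*x) - 6*cos(3*x).
Expand u² and (u')² and integrate term by term on (0, π), using: for integers n ≥ 1, ∫_0^π sin²(nx) dx = ∫_0^π cos²(nx) dx = π/2; for n ≠ n', ∫_0^π sin(nx)sin(n'x) dx = ∫_0^π cos(nx)cos(n'x) dx = 0; and by product-to-sum, ∫_0^π sin(nx)cos(n'x) dx = ½∫_0^π [sin((n+n')x) + sin((n−n')x)] dx, which is 0 when n+n' is even and 2n/(n²−n'²) when n+n' is odd (it need not vanish on (0, π)).
  u² squared terms: (-2)²·∫sin(3x)² dx = 4·π/2 = 2*π;  (4)²·∫cos(3x)² dx = 16·π/2 = 8*π.
  u² cross terms: 2·(-2)·(4)·∫sin(3x)·cos(3x) dx = -16·(0) = 0.
  So ∫_0^π u² dx = 2*π + 8*π + 0 = 10*π.
  (u')² squared terms: (-12)²·∫sin(3x)² dx = 144·π/2 = 72*π;  (-6)²·∫cos(3x)² dx = 36·π/2 = 18*π.
  (u')² cross terms: 2·(-12)·(-6)·∫sin(3x)·cos(3x) dx = 144·(0) = 0.
  So ∫_0^π (u')² dx = 72*π + 18*π + 0 = 90*π.
||u||_{H^1}^2 = (10*π) + (90*π) = 100*π.


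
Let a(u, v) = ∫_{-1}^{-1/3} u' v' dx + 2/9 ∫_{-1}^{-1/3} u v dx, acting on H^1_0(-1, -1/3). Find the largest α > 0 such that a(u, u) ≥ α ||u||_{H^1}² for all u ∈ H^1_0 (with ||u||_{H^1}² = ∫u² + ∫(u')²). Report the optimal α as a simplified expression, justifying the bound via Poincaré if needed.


α = (8 + 81*π^2)/(9*(4 + 9*π^2))

Coercivity of a(·,·) on H^1_0(-1, -1/3) means a(u, u) ≥ α ||u||_{H^1}² for every u ∈ H^1_0.
The interval has length L = 2/3, and Poincaré/coercivity depend only on L. Here a(u, u) = ∫(u')² + (2/9)·∫u².
Here 0 < c = 2/9 < 1. The condition a(u,u) ≥ α||u||_{H^1}² reads (1−α)∫(u')² ≥ (α−c)∫u². Any admissible α is ≤ 1 (rapidly oscillating u have ∫u²/∫(u')² → 0), and α = 1 would force 0 ≥ (1−c)∫u², impossible since c < 1; so 1−α > 0. By the sharp Poincaré inequality on H^1_0 of an interval of length L, ∫(u')² ≥ (π/L)²∫u² with equality for the first sine mode sin(π(x−x₀)/L) (x₀ the left endpoint), so the inequality holds for all u iff (1−α)(π/L)² ≥ α − c, i.e. α ≤ ((π/L)² + c)/((π/L)² + 1) = (1 + c(L/π)²)/(1 + (L/π)²). With (π/L)² = 9*π^2/4 and c = 2/9, the largest admissible constant is α = ((π/L)² + c)/((π/L)² + 1).
Simplifying, α = (8 + 81*π^2)/(9*(4 + 9*π^2)).


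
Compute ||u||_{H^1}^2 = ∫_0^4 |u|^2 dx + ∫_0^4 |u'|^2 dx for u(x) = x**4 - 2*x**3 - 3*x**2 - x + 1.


||u||_{H^1}^2 = 406328/45

The H^1 norm (squared) on an interval (0, L) is
  ||u||_{H^1}^2 = ∫_0^L u(x)^2 dx + ∫_0^L u'(x)^2 dx.
Compute u'(x) = 4*x**3 - 6*x**2 - 6*x - 1.
Then u(x)^2 = x**8 - 4*x**7 - 2*x**6 + 10*x**5 + 15*x**4 + 2*x**3 - 5*x**2 - 2*x + 1 and u'(x)^2 = 16*x**6 - 48*x**5 - 12*x**4 + 64*x**3 + 48*x**2 + 12*x + 1.
Integrate each monomial from 0 to 4 using ∫_0^4 c·x^n dx = c·4^(n+1)/(n+1):
  ∫_0^4 u(x)^2 dx = ∫_0^4 (x^8 - 4*x^7 - 2*x^6 + 10*x^5 + 15*x^4 + 2*x^3 - 5*x^2 - 2*x + 1) dx. Term by term:
    ∫_0^4 x^8 dx = 262144/9;  ∫_0^4 -4*x^7 dx = -32768;  ∫_0^4 -2*x^6 dx = -32768/7;
    ∫_0^4 10*x^5 dx = 20480/3;  ∫_0^4 15*x^4 dx = 3072;  ∫_0^4 2*x^3 dx = 128;
    ∫_0^4 -5*x^2 dx = -320/3;  ∫_0^4 -2*x dx = -16;  ∫_0^4 1 dx = 4.
  Sum: 262144/9 − 32768 − 32768/7 + 20480/3 + 3072 + 128 − 320/3 − 16 + 4 = 99916/63.
  ∫_0^4 u'(x)^2 dx = ∫_0^4 (16*x^6 - 48*x^5 - 12*x^4 + 64*x^3 + 48*x^2 + 12*x + 1) dx. Term by term:
    ∫_0^4 16*x^6 dx = 262144/7;  ∫_0^4 -48*x^5 dx = -32768;  ∫_0^4 -12*x^4 dx = -12288/5;
    ∫_0^4 64*x^3 dx = 4096;  ∫_0^4 48*x^2 dx = 1024;  ∫_0^4 12*x dx = 96;
    ∫_0^4 1 dx = 4.
  Sum: 262144/7 − 32768 − 12288/5 + 4096 + 1024 + 96 + 4 = 260524/35.
Adding: ||u||_{H^1}^2 = 99916/63 + 260524/35 = 406328/45.


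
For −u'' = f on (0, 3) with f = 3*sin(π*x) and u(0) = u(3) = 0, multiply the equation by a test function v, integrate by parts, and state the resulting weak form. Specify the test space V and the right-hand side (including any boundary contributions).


V = H^1_0(0, 3) (so v(0) = v(3) = 0); weak form: ∫_0^3 u'v' dx = ∫_0^3 (3*sin(π*x)) v dx for all v ∈ V.

Multiply both sides by a test function v and integrate from 0 to 3:
  ∫_0^3 −u''(x) v(x) dx = ∫_0^3 f(x) v(x) dx.
Integrate the LHS by parts once:
  ∫_0^3 −u'' v dx = −[u'(x) v(x)]_0^3 + ∫_0^3 u'(x) v'(x) dx.
Thus ∫_0^3 u'(x) v'(x) dx = ∫_0^3 f(x) v(x) dx + [u'(x) v(x)]_0^3.
Choose V so that boundary terms are either known or forced to vanish.
u is Dirichlet: u(0) = u(3) = 0. Let V = H^1_0(0, 3); then v(0) = v(3) = 0, and [u' v]_0^3 = 0.
Weak formulation: find u (satisfying any essential BC) such that ∫_0^3 u'(x) v'(x) dx = ∫_0^3 f v dx for all v ∈ V.
Substituting f(x) = 3*sin(π*x), the right-hand side is ∫_0^3 (3*sin(π*x)) v dx.


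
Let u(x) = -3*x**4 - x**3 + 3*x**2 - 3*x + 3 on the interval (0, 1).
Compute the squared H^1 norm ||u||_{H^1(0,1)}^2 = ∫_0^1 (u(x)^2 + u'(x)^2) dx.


||u||_{H^1}^2 = 3821/140

The H^1 norm (squared) on an interval (0, L) is
  ||u||_{H^1}^2 = ∫_0^L u(x)^2 dx + ∫_0^L u'(x)^2 dx.
Compute u'(x) = -12*x**3 - 3*x**2 + 6*x - 3.
Then u(x)^2 = 9*x**8 + 6*x**7 - 17*x**6 + 12*x**5 - 3*x**4 - 24*x**3 + 27*x**2 - 18*x + 9 and u'(x)^2 = 144*x**6 + 72*x**5 - 135*x**4 + 36*x**3 + 54*x**2 - 36*x + 9.
Integrate each monomial from 0 to 1 using ∫_0^1 c·x^n dx = c·1^(n+1)/(n+1):
  ∫_0^1 u(x)^2 dx = ∫_0^1 (9*x^8 + 6*x^7 - 17*x^6 + 12*x^5 - 3*x^4 - 24*x^3 + 27*x^2 - 18*x + 9) dx. Term by term:
    ∫_0^1 9*x^8 dx = 1;  ∫_0^1 6*x^7 dx = 3/4;  ∫_0^1 -17*x^6 dx = -17/7;
    ∫_0^1 12*x^5 dx = 2;  ∫_0^1 -3*x^4 dx = -3/5;  ∫_0^1 -24*x^3 dx = -6;
    ∫_0^1 27*x^2 dx = 9;  ∫_0^1 -18*x dx = -9;  ∫_0^1 9 dx = 9.
  Sum: 1 + 3/4 − 17/7 + 2 − 3/5 − 6 + 9 − 9 + 9 = 521/140.
  ∫_0^1 u'(x)^2 dx = ∫_0^1 (144*x^6 + 72*x^5 - 135*x^4 + 36*x^3 + 54*x^2 - 36*x + 9) dx. Term by term:
    ∫_0^1 144*x^6 dx = 144/7;  ∫_0^1 72*x^5 dx = 12;  ∫_0^1 -135*x^4 dx = -27;
    ∫_0^1 36*x^3 dx = 9;  ∫_0^1 54*x^2 dx = 18;  ∫_0^1 -36*x dx = -18;
    ∫_0^1 9 dx = 9.
  Sum: 144/7 + 12 − 27 + 9 + 18 − 18 + 9 = 165/7.
Adding: ||u||_{H^1}^2 = 521/140 + 165/7 = 3821/140.


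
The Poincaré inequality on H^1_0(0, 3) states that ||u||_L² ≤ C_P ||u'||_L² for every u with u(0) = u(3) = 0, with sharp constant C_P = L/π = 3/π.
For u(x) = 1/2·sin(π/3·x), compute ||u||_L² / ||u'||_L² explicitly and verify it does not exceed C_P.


||u||_L² / ||u'||_L² = 3/π = C_P.

u(x) = 1/2·sin(π/3·x), so u'(x) = π*cos(π*x/3)/6.
Writing u(x) = A·sin(kπx/L) with A = 1/2 and k = 1, use ∫_0^L sin²(kπx/L) dx = L/2 and ∫_0^L cos²(kπx/L) dx = L/2.
u² = 1/4·sin²(π/3·x) and (u')² = π^2/36·cos²(π/3·x), and each of sin², cos² integrates to L/2 = 3/2 over (0, 3).
∫_0^3 u² dx = 3/8, so ||u||_L² = sqrt(6)/4.
∫_0^3 (u')² dx = π^2/24, so ||u'||_L² = sqrt(6)*π/12.
Ratio ||u||_L² / ||u'||_L² = 3/π.
Sharp Poincaré constant on H^1_0(0, 3) is C_P = L/π = 3/π, achieved by sin(π/3·x).
This is the k = 1 eigenfunction (up to amplitude), so the ratio equals the sharp Poincaré constant exactly.
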